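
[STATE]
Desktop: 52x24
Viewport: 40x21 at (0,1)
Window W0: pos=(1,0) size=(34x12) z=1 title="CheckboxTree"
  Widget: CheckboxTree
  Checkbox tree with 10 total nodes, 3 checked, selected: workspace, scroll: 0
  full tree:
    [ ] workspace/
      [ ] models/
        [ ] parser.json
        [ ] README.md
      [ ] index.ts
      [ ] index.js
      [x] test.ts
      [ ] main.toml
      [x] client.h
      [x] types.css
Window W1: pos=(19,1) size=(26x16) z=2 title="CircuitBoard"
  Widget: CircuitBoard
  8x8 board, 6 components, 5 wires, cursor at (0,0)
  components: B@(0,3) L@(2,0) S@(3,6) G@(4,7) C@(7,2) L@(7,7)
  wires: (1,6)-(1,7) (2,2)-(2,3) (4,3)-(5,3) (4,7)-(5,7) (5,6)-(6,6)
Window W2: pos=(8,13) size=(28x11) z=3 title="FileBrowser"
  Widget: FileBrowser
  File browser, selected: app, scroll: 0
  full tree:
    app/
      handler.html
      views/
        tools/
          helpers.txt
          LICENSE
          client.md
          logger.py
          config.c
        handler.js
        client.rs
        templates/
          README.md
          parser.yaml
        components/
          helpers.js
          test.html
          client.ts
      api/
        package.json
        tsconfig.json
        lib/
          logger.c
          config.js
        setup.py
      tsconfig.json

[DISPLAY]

 ┃ CheckboxTree    ┏━━━━━━━━━━━━━━━━━━━━
 ┠─────────────────┃ CircuitBoard       
 ┃>[-] workspace/  ┠────────────────────
 ┃   [ ] models/   ┃   0 1 2 3 4 5 6 7  
 ┃     [ ] parser.j┃0  [.]          B   
 ┃     [ ] README.m┃                    
 ┃   [ ] index.ts  ┃1                   
 ┃   [ ] index.js  ┃                    
 ┃   [x] test.ts   ┃2   L       · ─ ·   
 ┃   [ ] main.toml ┃                    
 ┗━━━━━━━━━━━━━━━━━┃3                   
                   ┃                    
        ┏━━━━━━━━━━━━━━━━━━━━━━━━━━┓·   
        ┃ FileBrowser              ┃│   
        ┠──────────────────────────┨·   
        ┃> [-] app/                ┃━━━━
        ┃    handler.html          ┃    
        ┃    [+] views/            ┃    
        ┃    [+] api/              ┃    
        ┃    tsconfig.json         ┃    
        ┃                          ┃    


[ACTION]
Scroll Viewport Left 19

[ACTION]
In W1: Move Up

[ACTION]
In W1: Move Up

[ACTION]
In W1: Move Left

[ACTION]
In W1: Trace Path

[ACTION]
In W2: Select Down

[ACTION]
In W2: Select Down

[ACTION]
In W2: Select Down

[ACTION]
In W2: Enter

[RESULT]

 ┃ CheckboxTree    ┏━━━━━━━━━━━━━━━━━━━━
 ┠─────────────────┃ CircuitBoard       
 ┃>[-] workspace/  ┠────────────────────
 ┃   [ ] models/   ┃   0 1 2 3 4 5 6 7  
 ┃     [ ] parser.j┃0  [.]          B   
 ┃     [ ] README.m┃                    
 ┃   [ ] index.ts  ┃1                   
 ┃   [ ] index.js  ┃                    
 ┃   [x] test.ts   ┃2   L       · ─ ·   
 ┃   [ ] main.toml ┃                    
 ┗━━━━━━━━━━━━━━━━━┃3                   
                   ┃                    
        ┏━━━━━━━━━━━━━━━━━━━━━━━━━━┓·   
        ┃ FileBrowser              ┃│   
        ┠──────────────────────────┨·   
        ┃  [-] app/                ┃━━━━
        ┃    handler.html          ┃    
        ┃    [+] views/            ┃    
        ┃  > [-] api/              ┃    
        ┃      package.json        ┃    
        ┃      tsconfig.json       ┃    


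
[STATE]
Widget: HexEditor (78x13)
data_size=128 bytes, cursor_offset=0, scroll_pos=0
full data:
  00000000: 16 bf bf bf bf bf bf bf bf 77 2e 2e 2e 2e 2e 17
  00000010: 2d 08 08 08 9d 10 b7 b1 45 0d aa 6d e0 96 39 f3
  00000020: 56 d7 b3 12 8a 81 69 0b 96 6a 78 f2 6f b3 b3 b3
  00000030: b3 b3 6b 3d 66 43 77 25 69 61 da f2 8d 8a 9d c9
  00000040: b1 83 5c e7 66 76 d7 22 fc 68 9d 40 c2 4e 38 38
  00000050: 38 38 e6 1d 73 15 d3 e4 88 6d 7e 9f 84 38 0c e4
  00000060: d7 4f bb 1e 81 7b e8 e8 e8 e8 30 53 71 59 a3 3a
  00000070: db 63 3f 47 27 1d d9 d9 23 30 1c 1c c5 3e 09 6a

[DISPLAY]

00000000  16 bf bf bf bf bf bf bf  bf 77 2e 2e 2e 2e 2e 17  |.........w......|
00000010  2d 08 08 08 9d 10 b7 b1  45 0d aa 6d e0 96 39 f3  |-.......E..m..9.|
00000020  56 d7 b3 12 8a 81 69 0b  96 6a 78 f2 6f b3 b3 b3  |V.....i..jx.o...|
00000030  b3 b3 6b 3d 66 43 77 25  69 61 da f2 8d 8a 9d c9  |..k=fCw%ia......|
00000040  b1 83 5c e7 66 76 d7 22  fc 68 9d 40 c2 4e 38 38  |..\.fv.".h.@.N88|
00000050  38 38 e6 1d 73 15 d3 e4  88 6d 7e 9f 84 38 0c e4  |88..s....m~..8..|
00000060  d7 4f bb 1e 81 7b e8 e8  e8 e8 30 53 71 59 a3 3a  |.O...{....0SqY.:|
00000070  db 63 3f 47 27 1d d9 d9  23 30 1c 1c c5 3e 09 6a  |.c?G'...#0...>.j|
                                                                              
                                                                              
                                                                              
                                                                              
                                                                              


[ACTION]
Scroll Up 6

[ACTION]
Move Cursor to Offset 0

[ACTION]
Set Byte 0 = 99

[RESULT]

00000000  99 bf bf bf bf bf bf bf  bf 77 2e 2e 2e 2e 2e 17  |.........w......|
00000010  2d 08 08 08 9d 10 b7 b1  45 0d aa 6d e0 96 39 f3  |-.......E..m..9.|
00000020  56 d7 b3 12 8a 81 69 0b  96 6a 78 f2 6f b3 b3 b3  |V.....i..jx.o...|
00000030  b3 b3 6b 3d 66 43 77 25  69 61 da f2 8d 8a 9d c9  |..k=fCw%ia......|
00000040  b1 83 5c e7 66 76 d7 22  fc 68 9d 40 c2 4e 38 38  |..\.fv.".h.@.N88|
00000050  38 38 e6 1d 73 15 d3 e4  88 6d 7e 9f 84 38 0c e4  |88..s....m~..8..|
00000060  d7 4f bb 1e 81 7b e8 e8  e8 e8 30 53 71 59 a3 3a  |.O...{....0SqY.:|
00000070  db 63 3f 47 27 1d d9 d9  23 30 1c 1c c5 3e 09 6a  |.c?G'...#0...>.j|
                                                                              
                                                                              
                                                                              
                                                                              
                                                                              


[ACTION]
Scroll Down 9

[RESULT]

00000070  db 63 3f 47 27 1d d9 d9  23 30 1c 1c c5 3e 09 6a  |.c?G'...#0...>.j|
                                                                              
                                                                              
                                                                              
                                                                              
                                                                              
                                                                              
                                                                              
                                                                              
                                                                              
                                                                              
                                                                              
                                                                              


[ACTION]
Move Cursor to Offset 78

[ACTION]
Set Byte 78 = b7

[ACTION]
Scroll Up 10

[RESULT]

00000000  99 bf bf bf bf bf bf bf  bf 77 2e 2e 2e 2e 2e 17  |.........w......|
00000010  2d 08 08 08 9d 10 b7 b1  45 0d aa 6d e0 96 39 f3  |-.......E..m..9.|
00000020  56 d7 b3 12 8a 81 69 0b  96 6a 78 f2 6f b3 b3 b3  |V.....i..jx.o...|
00000030  b3 b3 6b 3d 66 43 77 25  69 61 da f2 8d 8a 9d c9  |..k=fCw%ia......|
00000040  b1 83 5c e7 66 76 d7 22  fc 68 9d 40 c2 4e B7 38  |..\.fv.".h.@.N.8|
00000050  38 38 e6 1d 73 15 d3 e4  88 6d 7e 9f 84 38 0c e4  |88..s....m~..8..|
00000060  d7 4f bb 1e 81 7b e8 e8  e8 e8 30 53 71 59 a3 3a  |.O...{....0SqY.:|
00000070  db 63 3f 47 27 1d d9 d9  23 30 1c 1c c5 3e 09 6a  |.c?G'...#0...>.j|
                                                                              
                                                                              
                                                                              
                                                                              
                                                                              


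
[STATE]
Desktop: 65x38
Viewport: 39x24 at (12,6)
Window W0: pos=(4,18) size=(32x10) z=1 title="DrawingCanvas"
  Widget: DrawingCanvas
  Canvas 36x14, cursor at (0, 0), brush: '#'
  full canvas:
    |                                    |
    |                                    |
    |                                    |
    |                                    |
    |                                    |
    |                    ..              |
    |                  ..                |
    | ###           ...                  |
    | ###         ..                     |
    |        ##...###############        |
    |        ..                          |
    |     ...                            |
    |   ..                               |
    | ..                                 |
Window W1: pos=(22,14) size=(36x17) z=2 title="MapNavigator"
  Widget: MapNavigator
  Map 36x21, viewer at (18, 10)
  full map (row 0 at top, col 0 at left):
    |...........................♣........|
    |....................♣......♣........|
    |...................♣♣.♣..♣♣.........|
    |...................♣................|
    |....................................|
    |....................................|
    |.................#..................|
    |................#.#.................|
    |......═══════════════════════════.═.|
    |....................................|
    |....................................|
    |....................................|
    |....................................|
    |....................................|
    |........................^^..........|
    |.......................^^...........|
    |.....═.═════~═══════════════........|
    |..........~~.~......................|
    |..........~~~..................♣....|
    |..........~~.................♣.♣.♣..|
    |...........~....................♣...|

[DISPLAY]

                                       
                                       
                                       
                                       
                                       
                                       
                                       
                                       
          ┏━━━━━━━━━━━━━━━━━━━━━━━━━━━━
          ┃ MapNavigator               
          ┠────────────────────────────
          ┃............................
━━━━━━━━━━┃............................
gCanvas   ┃................#...........
──────────┃...............#.#..........
          ┃.....═══════════════════════
          ┃............................
          ┃.................@..........
          ┃............................
          ┃............................
          ┃............................
━━━━━━━━━━┃.......................^^...
          ┃......................^^....
          ┃....═.═════~═══════════════.


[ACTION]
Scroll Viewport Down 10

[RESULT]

          ┏━━━━━━━━━━━━━━━━━━━━━━━━━━━━
          ┃ MapNavigator               
          ┠────────────────────────────
          ┃............................
━━━━━━━━━━┃............................
gCanvas   ┃................#...........
──────────┃...............#.#..........
          ┃.....═══════════════════════
          ┃............................
          ┃.................@..........
          ┃............................
          ┃............................
          ┃............................
━━━━━━━━━━┃.......................^^...
          ┃......................^^....
          ┃....═.═════~═══════════════.
          ┗━━━━━━━━━━━━━━━━━━━━━━━━━━━━
                                       
                                       
                                       
                                       
                                       
                                       
                                       


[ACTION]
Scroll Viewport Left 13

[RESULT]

                      ┏━━━━━━━━━━━━━━━━
                      ┃ MapNavigator   
                      ┠────────────────
                      ┃................
    ┏━━━━━━━━━━━━━━━━━┃................
    ┃ DrawingCanvas   ┃................
    ┠─────────────────┃...............#
    ┃+                ┃.....═══════════
    ┃                 ┃................
    ┃                 ┃................
    ┃                 ┃................
    ┃                 ┃................
    ┃                 ┃................
    ┗━━━━━━━━━━━━━━━━━┃................
                      ┃................
                      ┃....═.═════~════
                      ┗━━━━━━━━━━━━━━━━
                                       
                                       
                                       
                                       
                                       
                                       
                                       


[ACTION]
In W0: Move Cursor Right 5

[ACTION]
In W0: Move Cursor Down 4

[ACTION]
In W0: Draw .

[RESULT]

                      ┏━━━━━━━━━━━━━━━━
                      ┃ MapNavigator   
                      ┠────────────────
                      ┃................
    ┏━━━━━━━━━━━━━━━━━┃................
    ┃ DrawingCanvas   ┃................
    ┠─────────────────┃...............#
    ┃                 ┃.....═══════════
    ┃                 ┃................
    ┃                 ┃................
    ┃                 ┃................
    ┃     .           ┃................
    ┃                 ┃................
    ┗━━━━━━━━━━━━━━━━━┃................
                      ┃................
                      ┃....═.═════~════
                      ┗━━━━━━━━━━━━━━━━
                                       
                                       
                                       
                                       
                                       
                                       
                                       


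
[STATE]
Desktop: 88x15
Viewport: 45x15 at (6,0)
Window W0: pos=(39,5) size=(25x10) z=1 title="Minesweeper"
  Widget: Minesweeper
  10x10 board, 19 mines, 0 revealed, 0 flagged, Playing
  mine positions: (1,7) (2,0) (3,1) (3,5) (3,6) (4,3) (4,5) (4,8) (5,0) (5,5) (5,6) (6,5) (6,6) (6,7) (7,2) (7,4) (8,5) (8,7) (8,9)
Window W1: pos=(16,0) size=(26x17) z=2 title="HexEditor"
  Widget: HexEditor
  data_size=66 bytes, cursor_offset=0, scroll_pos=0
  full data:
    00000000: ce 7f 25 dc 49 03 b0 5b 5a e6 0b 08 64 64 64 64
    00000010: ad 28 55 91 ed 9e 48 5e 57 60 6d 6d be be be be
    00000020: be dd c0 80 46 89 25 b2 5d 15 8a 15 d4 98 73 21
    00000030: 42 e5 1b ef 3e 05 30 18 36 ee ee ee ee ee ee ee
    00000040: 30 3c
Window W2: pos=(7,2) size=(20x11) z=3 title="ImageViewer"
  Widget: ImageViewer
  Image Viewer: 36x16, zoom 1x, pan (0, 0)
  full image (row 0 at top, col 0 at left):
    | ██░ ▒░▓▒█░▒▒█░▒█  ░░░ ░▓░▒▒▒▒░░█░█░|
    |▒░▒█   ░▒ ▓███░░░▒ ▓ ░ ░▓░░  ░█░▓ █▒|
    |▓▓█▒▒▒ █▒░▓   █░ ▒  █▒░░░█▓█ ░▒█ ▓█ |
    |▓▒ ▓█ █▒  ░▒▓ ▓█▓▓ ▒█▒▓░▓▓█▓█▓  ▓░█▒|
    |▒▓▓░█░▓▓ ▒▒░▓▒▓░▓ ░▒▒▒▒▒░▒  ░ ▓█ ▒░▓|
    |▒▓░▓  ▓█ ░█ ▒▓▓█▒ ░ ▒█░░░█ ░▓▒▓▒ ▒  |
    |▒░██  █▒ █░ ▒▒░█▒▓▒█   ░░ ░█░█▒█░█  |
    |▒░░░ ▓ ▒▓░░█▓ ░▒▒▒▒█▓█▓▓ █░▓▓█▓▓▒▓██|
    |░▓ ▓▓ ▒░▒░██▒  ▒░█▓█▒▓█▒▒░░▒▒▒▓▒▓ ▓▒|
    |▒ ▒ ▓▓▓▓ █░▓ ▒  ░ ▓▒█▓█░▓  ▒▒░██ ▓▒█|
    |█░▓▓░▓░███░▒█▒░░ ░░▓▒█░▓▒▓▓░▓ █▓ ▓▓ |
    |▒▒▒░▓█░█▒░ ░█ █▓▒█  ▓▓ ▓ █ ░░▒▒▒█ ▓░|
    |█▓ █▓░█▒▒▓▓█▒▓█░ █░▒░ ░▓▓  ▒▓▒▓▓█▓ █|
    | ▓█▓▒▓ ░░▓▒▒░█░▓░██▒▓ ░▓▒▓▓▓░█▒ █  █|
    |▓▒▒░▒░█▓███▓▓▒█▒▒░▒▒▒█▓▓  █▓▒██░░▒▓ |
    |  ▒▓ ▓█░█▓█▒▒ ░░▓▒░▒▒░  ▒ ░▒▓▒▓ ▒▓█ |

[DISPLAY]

          ┏━━━━━━━━━━━━━━━━━━━━━━━━┓         
          ┃ HexEditor              ┃         
 ┏━━━━━━━━━━━━━━━━━━┓──────────────┨         
 ┃ ImageViewer      ┃CE 7f 25 dc 49┃         
 ┠──────────────────┨ad 28 55 91 ed┃         
 ┃ ██░ ▒░▓▒█░▒▒█░▒█ ┃be dd c0 80 46┃━━━━━━━━━
 ┃▒░▒█   ░▒ ▓███░░░▒┃42 e5 1b ef 3e┃inesweepe
 ┃▓▓█▒▒▒ █▒░▓   █░ ▒┃30 3c         ┃─────────
 ┃▓▒ ▓█ █▒  ░▒▓ ▓█▓▓┃              ┃■■■■■■■■ 
 ┃▒▓▓░█░▓▓ ▒▒░▓▒▓░▓ ┃              ┃■■■■■■■■ 
 ┃▒▓░▓  ▓█ ░█ ▒▓▓█▒ ┃              ┃■■■■■■■■ 
 ┃▒░██  █▒ █░ ▒▒░█▒▓┃              ┃■■■■■■■■ 
 ┗━━━━━━━━━━━━━━━━━━┛              ┃■■■■■■■■ 
          ┃                        ┃■■■■■■■■ 
          ┃                        ┃━━━━━━━━━


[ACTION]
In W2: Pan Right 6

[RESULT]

          ┏━━━━━━━━━━━━━━━━━━━━━━━━┓         
          ┃ HexEditor              ┃         
 ┏━━━━━━━━━━━━━━━━━━┓──────────────┨         
 ┃ ImageViewer      ┃CE 7f 25 dc 49┃         
 ┠──────────────────┨ad 28 55 91 ed┃         
 ┃░▓▒█░▒▒█░▒█  ░░░ ░┃be dd c0 80 46┃━━━━━━━━━
 ┃ ░▒ ▓███░░░▒ ▓ ░ ░┃42 e5 1b ef 3e┃inesweepe
 ┃ █▒░▓   █░ ▒  █▒░░┃30 3c         ┃─────────
 ┃█▒  ░▒▓ ▓█▓▓ ▒█▒▓░┃              ┃■■■■■■■■ 
 ┃▓▓ ▒▒░▓▒▓░▓ ░▒▒▒▒▒┃              ┃■■■■■■■■ 
 ┃▓█ ░█ ▒▓▓█▒ ░ ▒█░░┃              ┃■■■■■■■■ 
 ┃█▒ █░ ▒▒░█▒▓▒█   ░┃              ┃■■■■■■■■ 
 ┗━━━━━━━━━━━━━━━━━━┛              ┃■■■■■■■■ 
          ┃                        ┃■■■■■■■■ 
          ┃                        ┃━━━━━━━━━


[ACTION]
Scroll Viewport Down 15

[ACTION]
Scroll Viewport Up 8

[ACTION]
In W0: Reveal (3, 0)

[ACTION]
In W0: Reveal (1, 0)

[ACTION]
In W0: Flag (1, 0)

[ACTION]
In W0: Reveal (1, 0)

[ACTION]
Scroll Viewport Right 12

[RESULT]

━━━━━━━━━━━━━━━━━━━━━━━┓                     
HexEditor              ┃                     
━━━━━━━━┓──────────────┨                     
er      ┃CE 7f 25 dc 49┃                     
────────┨ad 28 55 91 ed┃                     
█  ░░░ ░┃be dd c0 80 46┃━━━━━━━━━━━━━━━━━━━━━
░▒ ▓ ░ ░┃42 e5 1b ef 3e┃inesweeper           
 ▒  █▒░░┃30 3c         ┃─────────────────────
▓▓ ▒█▒▓░┃              ┃■■■■■■■■             
▓ ░▒▒▒▒▒┃              ┃■■■■■■■■             
▒ ░ ▒█░░┃              ┃■■■■■■■■             
▒▓▒█   ░┃              ┃■■■■■■■■             
━━━━━━━━┛              ┃■■■■■■■■             
                       ┃■■■■■■■■             
                       ┃━━━━━━━━━━━━━━━━━━━━━


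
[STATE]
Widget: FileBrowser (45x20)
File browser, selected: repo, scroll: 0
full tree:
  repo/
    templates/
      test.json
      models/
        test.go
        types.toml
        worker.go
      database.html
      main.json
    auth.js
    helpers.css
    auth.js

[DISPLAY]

> [-] repo/                                  
    [+] templates/                           
    auth.js                                  
    helpers.css                              
    auth.js                                  
                                             
                                             
                                             
                                             
                                             
                                             
                                             
                                             
                                             
                                             
                                             
                                             
                                             
                                             
                                             


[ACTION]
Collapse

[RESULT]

> [+] repo/                                  
                                             
                                             
                                             
                                             
                                             
                                             
                                             
                                             
                                             
                                             
                                             
                                             
                                             
                                             
                                             
                                             
                                             
                                             
                                             


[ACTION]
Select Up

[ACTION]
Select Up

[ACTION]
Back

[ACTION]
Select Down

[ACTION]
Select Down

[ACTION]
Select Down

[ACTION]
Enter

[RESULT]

> [-] repo/                                  
    [+] templates/                           
    auth.js                                  
    helpers.css                              
    auth.js                                  
                                             
                                             
                                             
                                             
                                             
                                             
                                             
                                             
                                             
                                             
                                             
                                             
                                             
                                             
                                             


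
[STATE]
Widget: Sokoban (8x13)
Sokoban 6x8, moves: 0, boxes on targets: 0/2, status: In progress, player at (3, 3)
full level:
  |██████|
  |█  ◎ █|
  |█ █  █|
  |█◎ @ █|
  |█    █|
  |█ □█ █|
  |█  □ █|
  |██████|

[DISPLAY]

██████  
█  ◎ █  
█ █  █  
█◎ @ █  
█    █  
█ □█ █  
█  □ █  
██████  
Moves: 0
        
        
        
        


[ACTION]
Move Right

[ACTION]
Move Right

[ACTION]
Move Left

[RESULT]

██████  
█  ◎ █  
█ █  █  
█◎ @ █  
█    █  
█ □█ █  
█  □ █  
██████  
Moves: 2
        
        
        
        


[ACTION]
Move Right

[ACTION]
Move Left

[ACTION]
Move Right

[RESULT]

██████  
█  ◎ █  
█ █  █  
█◎  @█  
█    █  
█ □█ █  
█  □ █  
██████  
Moves: 5
        
        
        
        


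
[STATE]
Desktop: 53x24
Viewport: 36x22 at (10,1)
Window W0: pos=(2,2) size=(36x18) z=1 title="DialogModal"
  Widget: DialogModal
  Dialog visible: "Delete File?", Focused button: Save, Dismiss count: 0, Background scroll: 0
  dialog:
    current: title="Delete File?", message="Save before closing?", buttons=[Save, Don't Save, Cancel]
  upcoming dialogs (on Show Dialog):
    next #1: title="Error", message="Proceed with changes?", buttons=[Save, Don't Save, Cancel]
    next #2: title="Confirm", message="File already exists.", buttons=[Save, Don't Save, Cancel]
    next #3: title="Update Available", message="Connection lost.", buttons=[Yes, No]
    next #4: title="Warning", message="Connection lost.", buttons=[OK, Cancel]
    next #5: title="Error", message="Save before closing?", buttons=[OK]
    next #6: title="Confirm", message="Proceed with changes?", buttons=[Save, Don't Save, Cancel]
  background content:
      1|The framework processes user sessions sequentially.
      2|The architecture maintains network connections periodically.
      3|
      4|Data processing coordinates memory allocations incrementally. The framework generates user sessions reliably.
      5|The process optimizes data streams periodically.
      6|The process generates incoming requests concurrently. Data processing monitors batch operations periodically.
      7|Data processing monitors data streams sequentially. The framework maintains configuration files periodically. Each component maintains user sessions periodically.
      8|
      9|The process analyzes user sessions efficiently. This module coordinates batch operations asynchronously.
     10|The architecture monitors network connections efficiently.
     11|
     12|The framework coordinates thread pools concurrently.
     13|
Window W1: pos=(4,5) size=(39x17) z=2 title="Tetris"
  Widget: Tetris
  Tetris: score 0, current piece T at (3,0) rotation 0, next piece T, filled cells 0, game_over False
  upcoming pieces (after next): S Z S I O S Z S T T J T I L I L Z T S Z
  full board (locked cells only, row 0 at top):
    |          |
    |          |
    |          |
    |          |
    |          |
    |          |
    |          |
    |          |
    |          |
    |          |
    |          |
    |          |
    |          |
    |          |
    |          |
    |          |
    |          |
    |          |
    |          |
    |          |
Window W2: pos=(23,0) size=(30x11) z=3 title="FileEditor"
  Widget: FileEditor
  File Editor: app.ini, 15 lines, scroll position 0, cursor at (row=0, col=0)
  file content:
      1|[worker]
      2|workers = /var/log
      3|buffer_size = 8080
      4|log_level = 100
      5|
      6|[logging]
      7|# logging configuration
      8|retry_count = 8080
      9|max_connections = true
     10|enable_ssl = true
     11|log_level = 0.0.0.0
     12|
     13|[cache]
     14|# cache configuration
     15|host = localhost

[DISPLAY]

             ┃ FileEditor           
━━━━━━━━━━━━━┠──────────────────────
Modal        ┃█worker]              
─────────────┃workers = /var/log    
━━━━━━━━━━━━━┃buffer_size = 8080    
is           ┃log_level = 100       
─────────────┃                      
     │Next:  ┃[logging]             
     │ ▒     ┃# logging configuratio
     │▒▒▒    ┗━━━━━━━━━━━━━━━━━━━━━━
     │                          ┃   
     │                          ┃   
     │                          ┃   
     │Score:                    ┃   
     │0                         ┃   
     │                          ┃   
     │                          ┃   
     │                          ┃   
     │                          ┃   
     │                          ┃   
━━━━━━━━━━━━━━━━━━━━━━━━━━━━━━━━┛   
                                    


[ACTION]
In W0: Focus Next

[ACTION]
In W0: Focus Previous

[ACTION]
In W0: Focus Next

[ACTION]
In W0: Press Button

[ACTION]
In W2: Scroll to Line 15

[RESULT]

             ┃ FileEditor           
━━━━━━━━━━━━━┠──────────────────────
Modal        ┃max_connections = true
─────────────┃enable_ssl = true     
━━━━━━━━━━━━━┃log_level = 0.0.0.0   
is           ┃                      
─────────────┃[cache]               
     │Next:  ┃# cache configuration 
     │ ▒     ┃host = localhost      
     │▒▒▒    ┗━━━━━━━━━━━━━━━━━━━━━━
     │                          ┃   
     │                          ┃   
     │                          ┃   
     │Score:                    ┃   
     │0                         ┃   
     │                          ┃   
     │                          ┃   
     │                          ┃   
     │                          ┃   
     │                          ┃   
━━━━━━━━━━━━━━━━━━━━━━━━━━━━━━━━┛   
                                    


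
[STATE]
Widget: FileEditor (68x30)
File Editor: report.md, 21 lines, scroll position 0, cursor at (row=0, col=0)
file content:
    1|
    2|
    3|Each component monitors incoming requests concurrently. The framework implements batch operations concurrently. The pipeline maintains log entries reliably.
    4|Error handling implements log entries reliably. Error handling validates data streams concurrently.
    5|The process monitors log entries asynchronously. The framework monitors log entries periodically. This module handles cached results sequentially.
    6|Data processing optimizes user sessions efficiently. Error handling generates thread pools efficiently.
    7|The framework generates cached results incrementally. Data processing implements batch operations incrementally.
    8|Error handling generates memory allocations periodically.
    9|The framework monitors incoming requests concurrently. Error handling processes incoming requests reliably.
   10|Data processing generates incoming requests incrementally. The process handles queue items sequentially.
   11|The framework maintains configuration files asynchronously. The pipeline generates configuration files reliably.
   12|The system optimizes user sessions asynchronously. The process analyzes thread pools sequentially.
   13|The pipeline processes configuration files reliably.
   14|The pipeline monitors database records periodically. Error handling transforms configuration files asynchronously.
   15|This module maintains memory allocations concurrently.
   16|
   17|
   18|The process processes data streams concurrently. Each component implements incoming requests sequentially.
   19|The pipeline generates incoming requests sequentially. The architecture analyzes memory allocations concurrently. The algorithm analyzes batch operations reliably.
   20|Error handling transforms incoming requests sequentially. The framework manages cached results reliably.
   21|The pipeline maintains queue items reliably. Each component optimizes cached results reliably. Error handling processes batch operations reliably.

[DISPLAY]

█                                                                  ▲
                                                                   █
Each component monitors incoming requests concurrently. The framewo░
Error handling implements log entries reliably. Error handling vali░
The process monitors log entries asynchronously. The framework moni░
Data processing optimizes user sessions efficiently. Error handling░
The framework generates cached results incrementally. Data processi░
Error handling generates memory allocations periodically.          ░
The framework monitors incoming requests concurrently. Error handli░
Data processing generates incoming requests incrementally. The proc░
The framework maintains configuration files asynchronously. The pip░
The system optimizes user sessions asynchronously. The process anal░
The pipeline processes configuration files reliably.               ░
The pipeline monitors database records periodically. Error handling░
This module maintains memory allocations concurrently.             ░
                                                                   ░
                                                                   ░
The process processes data streams concurrently. Each component imp░
The pipeline generates incoming requests sequentially. The architec░
Error handling transforms incoming requests sequentially. The frame░
The pipeline maintains queue items reliably. Each component optimiz░
                                                                   ░
                                                                   ░
                                                                   ░
                                                                   ░
                                                                   ░
                                                                   ░
                                                                   ░
                                                                   ░
                                                                   ▼


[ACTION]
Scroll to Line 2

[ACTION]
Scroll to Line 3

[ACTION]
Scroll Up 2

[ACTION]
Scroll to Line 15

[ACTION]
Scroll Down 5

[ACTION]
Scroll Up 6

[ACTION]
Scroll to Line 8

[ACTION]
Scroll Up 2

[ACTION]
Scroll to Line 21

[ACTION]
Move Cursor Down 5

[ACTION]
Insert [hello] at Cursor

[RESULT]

                                                                   ▲
                                                                   █
Each component monitors incoming requests concurrently. The framewo░
Error handling implements log entries reliably. Error handling vali░
The process monitors log entries asynchronously. The framework moni░
hello█ata processing optimizes user sessions efficiently. Error han░
The framework generates cached results incrementally. Data processi░
Error handling generates memory allocations periodically.          ░
The framework monitors incoming requests concurrently. Error handli░
Data processing generates incoming requests incrementally. The proc░
The framework maintains configuration files asynchronously. The pip░
The system optimizes user sessions asynchronously. The process anal░
The pipeline processes configuration files reliably.               ░
The pipeline monitors database records periodically. Error handling░
This module maintains memory allocations concurrently.             ░
                                                                   ░
                                                                   ░
The process processes data streams concurrently. Each component imp░
The pipeline generates incoming requests sequentially. The architec░
Error handling transforms incoming requests sequentially. The frame░
The pipeline maintains queue items reliably. Each component optimiz░
                                                                   ░
                                                                   ░
                                                                   ░
                                                                   ░
                                                                   ░
                                                                   ░
                                                                   ░
                                                                   ░
                                                                   ▼


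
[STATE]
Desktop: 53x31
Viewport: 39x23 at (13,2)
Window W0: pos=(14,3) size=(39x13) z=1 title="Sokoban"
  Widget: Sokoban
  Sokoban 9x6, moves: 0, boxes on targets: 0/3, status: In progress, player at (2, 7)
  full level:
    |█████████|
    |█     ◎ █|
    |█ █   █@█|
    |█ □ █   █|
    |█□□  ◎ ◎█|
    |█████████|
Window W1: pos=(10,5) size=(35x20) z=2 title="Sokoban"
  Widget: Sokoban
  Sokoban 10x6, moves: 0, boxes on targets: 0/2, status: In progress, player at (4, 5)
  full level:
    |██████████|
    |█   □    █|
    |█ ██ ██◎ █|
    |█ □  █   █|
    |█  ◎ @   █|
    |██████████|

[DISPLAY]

                                       
 ┏━━━━━━━━━━━━━━━━━━━━━━━━━━━━━━━━━━━━━
 ┃ Sokoban                             
━━━━━━━━━━━━━━━━━━━━━━━━━━━━━━━┓───────
okoban                         ┃       
───────────────────────────────┨       
████████                       ┃       
  □    █                       ┃       
██ ██◎ █                       ┃       
□  █   █                       ┃       
 ◎ @   █                       ┃       
████████                       ┃       
ves: 0  0/2                    ┃       
                               ┃━━━━━━━
                               ┃       
                               ┃       
                               ┃       
                               ┃       
                               ┃       
                               ┃       
                               ┃       
                               ┃       
━━━━━━━━━━━━━━━━━━━━━━━━━━━━━━━┛       


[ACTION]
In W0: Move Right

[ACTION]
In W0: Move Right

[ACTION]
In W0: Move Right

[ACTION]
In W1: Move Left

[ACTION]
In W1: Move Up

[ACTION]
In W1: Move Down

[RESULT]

                                       
 ┏━━━━━━━━━━━━━━━━━━━━━━━━━━━━━━━━━━━━━
 ┃ Sokoban                             
━━━━━━━━━━━━━━━━━━━━━━━━━━━━━━━┓───────
okoban                         ┃       
───────────────────────────────┨       
████████                       ┃       
  □    █                       ┃       
██ ██◎ █                       ┃       
□  █   █                       ┃       
 ◎@    █                       ┃       
████████                       ┃       
ves: 3  0/2                    ┃       
                               ┃━━━━━━━
                               ┃       
                               ┃       
                               ┃       
                               ┃       
                               ┃       
                               ┃       
                               ┃       
                               ┃       
━━━━━━━━━━━━━━━━━━━━━━━━━━━━━━━┛       
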